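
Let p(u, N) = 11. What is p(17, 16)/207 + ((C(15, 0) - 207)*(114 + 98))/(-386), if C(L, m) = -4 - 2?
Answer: 4675769/39951 ≈ 117.04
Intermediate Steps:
C(L, m) = -6
p(17, 16)/207 + ((C(15, 0) - 207)*(114 + 98))/(-386) = 11/207 + ((-6 - 207)*(114 + 98))/(-386) = 11*(1/207) - 213*212*(-1/386) = 11/207 - 45156*(-1/386) = 11/207 + 22578/193 = 4675769/39951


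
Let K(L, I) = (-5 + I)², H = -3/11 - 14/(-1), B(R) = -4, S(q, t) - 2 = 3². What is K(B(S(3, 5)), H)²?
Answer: 84934656/14641 ≈ 5801.1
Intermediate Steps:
S(q, t) = 11 (S(q, t) = 2 + 3² = 2 + 9 = 11)
H = 151/11 (H = -3*1/11 - 14*(-1) = -3/11 + 14 = 151/11 ≈ 13.727)
K(B(S(3, 5)), H)² = ((-5 + 151/11)²)² = ((96/11)²)² = (9216/121)² = 84934656/14641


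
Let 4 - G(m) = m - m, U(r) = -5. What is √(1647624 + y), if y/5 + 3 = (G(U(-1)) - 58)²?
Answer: √1662189 ≈ 1289.3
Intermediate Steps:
G(m) = 4 (G(m) = 4 - (m - m) = 4 - 1*0 = 4 + 0 = 4)
y = 14565 (y = -15 + 5*(4 - 58)² = -15 + 5*(-54)² = -15 + 5*2916 = -15 + 14580 = 14565)
√(1647624 + y) = √(1647624 + 14565) = √1662189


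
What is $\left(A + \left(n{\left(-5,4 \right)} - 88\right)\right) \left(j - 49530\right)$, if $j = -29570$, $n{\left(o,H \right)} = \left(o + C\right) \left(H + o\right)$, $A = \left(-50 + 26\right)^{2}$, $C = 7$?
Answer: $-38442600$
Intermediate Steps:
$A = 576$ ($A = \left(-24\right)^{2} = 576$)
$n{\left(o,H \right)} = \left(7 + o\right) \left(H + o\right)$ ($n{\left(o,H \right)} = \left(o + 7\right) \left(H + o\right) = \left(7 + o\right) \left(H + o\right)$)
$\left(A + \left(n{\left(-5,4 \right)} - 88\right)\right) \left(j - 49530\right) = \left(576 + \left(\left(\left(-5\right)^{2} + 7 \cdot 4 + 7 \left(-5\right) + 4 \left(-5\right)\right) - 88\right)\right) \left(-29570 - 49530\right) = \left(576 + \left(\left(25 + 28 - 35 - 20\right) - 88\right)\right) \left(-79100\right) = \left(576 - 90\right) \left(-79100\right) = 486 \left(-79100\right) = -38442600$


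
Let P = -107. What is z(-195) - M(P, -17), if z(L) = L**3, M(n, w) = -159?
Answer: -7414716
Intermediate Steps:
z(-195) - M(P, -17) = (-195)**3 - 1*(-159) = -7414875 + 159 = -7414716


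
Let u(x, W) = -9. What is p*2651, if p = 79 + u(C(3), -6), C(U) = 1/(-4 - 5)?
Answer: 185570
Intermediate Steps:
C(U) = -1/9 (C(U) = 1/(-9) = -1/9)
p = 70 (p = 79 - 9 = 70)
p*2651 = 70*2651 = 185570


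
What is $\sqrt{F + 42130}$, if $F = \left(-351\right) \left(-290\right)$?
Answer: $4 \sqrt{8995} \approx 379.37$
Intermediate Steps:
$F = 101790$
$\sqrt{F + 42130} = \sqrt{101790 + 42130} = \sqrt{143920} = 4 \sqrt{8995}$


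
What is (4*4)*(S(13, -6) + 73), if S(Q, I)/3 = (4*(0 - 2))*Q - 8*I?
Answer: -1520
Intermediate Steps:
S(Q, I) = -24*I - 24*Q (S(Q, I) = 3*((4*(0 - 2))*Q - 8*I) = 3*((4*(-2))*Q - 8*I) = 3*(-8*Q - 8*I) = 3*(-8*I - 8*Q) = -24*I - 24*Q)
(4*4)*(S(13, -6) + 73) = (4*4)*((-24*(-6) - 24*13) + 73) = 16*((144 - 312) + 73) = 16*(-168 + 73) = 16*(-95) = -1520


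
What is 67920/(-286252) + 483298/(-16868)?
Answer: -17436336707/603562342 ≈ -28.889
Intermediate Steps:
67920/(-286252) + 483298/(-16868) = 67920*(-1/286252) + 483298*(-1/16868) = -16980/71563 - 241649/8434 = -17436336707/603562342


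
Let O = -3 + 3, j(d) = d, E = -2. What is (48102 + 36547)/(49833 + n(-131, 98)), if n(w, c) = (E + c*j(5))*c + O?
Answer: 84649/97657 ≈ 0.86680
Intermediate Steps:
O = 0
n(w, c) = c*(-2 + 5*c) (n(w, c) = (-2 + c*5)*c + 0 = (-2 + 5*c)*c + 0 = c*(-2 + 5*c) + 0 = c*(-2 + 5*c))
(48102 + 36547)/(49833 + n(-131, 98)) = (48102 + 36547)/(49833 + 98*(-2 + 5*98)) = 84649/(49833 + 98*(-2 + 490)) = 84649/(49833 + 98*488) = 84649/(49833 + 47824) = 84649/97657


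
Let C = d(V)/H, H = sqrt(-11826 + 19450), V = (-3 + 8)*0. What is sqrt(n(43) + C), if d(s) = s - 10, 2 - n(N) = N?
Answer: sqrt(-148946276 - 9530*sqrt(1906))/1906 ≈ 6.4121*I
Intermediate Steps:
V = 0 (V = 5*0 = 0)
n(N) = 2 - N
d(s) = -10 + s
H = 2*sqrt(1906) (H = sqrt(7624) = 2*sqrt(1906) ≈ 87.316)
C = -5*sqrt(1906)/1906 (C = (-10 + 0)/((2*sqrt(1906))) = -5*sqrt(1906)/1906 ≈ -0.11453)
sqrt(n(43) + C) = sqrt((2 - 1*43) - 5*sqrt(1906)/1906) = sqrt((2 - 43) - 5*sqrt(1906)/1906) = sqrt(-41 - 5*sqrt(1906)/1906)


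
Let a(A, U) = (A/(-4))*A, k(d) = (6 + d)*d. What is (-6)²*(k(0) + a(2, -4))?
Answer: -36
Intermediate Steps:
k(d) = d*(6 + d)
a(A, U) = -A²/4 (a(A, U) = (A*(-¼))*A = (-A/4)*A = -A²/4)
(-6)²*(k(0) + a(2, -4)) = (-6)²*(0*(6 + 0) - ¼*2²) = 36*(0*6 - ¼*4) = 36*(0 - 1) = 36*(-1) = -36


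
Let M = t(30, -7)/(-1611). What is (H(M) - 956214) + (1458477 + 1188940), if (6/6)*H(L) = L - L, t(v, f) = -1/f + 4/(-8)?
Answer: 1691203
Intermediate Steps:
t(v, f) = -1/2 - 1/f (t(v, f) = -1/f + 4*(-1/8) = -1/f - 1/2 = -1/2 - 1/f)
M = 5/22554 (M = ((1/2)*(-2 - 1*(-7))/(-7))/(-1611) = ((1/2)*(-1/7)*(-2 + 7))*(-1/1611) = ((1/2)*(-1/7)*5)*(-1/1611) = -5/14*(-1/1611) = 5/22554 ≈ 0.00022169)
H(L) = 0 (H(L) = L - L = 0)
(H(M) - 956214) + (1458477 + 1188940) = (0 - 956214) + (1458477 + 1188940) = -956214 + 2647417 = 1691203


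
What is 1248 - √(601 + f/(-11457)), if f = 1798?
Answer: 1248 - √8763152507/3819 ≈ 1223.5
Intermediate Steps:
1248 - √(601 + f/(-11457)) = 1248 - √(601 + 1798/(-11457)) = 1248 - √(601 + 1798*(-1/11457)) = 1248 - √(601 - 1798/11457) = 1248 - √(6883859/11457) = 1248 - √8763152507/3819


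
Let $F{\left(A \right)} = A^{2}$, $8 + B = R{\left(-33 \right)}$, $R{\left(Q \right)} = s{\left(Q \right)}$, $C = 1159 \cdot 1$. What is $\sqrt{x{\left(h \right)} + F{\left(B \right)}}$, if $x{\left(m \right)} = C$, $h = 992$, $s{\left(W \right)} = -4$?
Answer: $\sqrt{1303} \approx 36.097$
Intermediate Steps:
$C = 1159$
$R{\left(Q \right)} = -4$
$B = -12$ ($B = -8 - 4 = -12$)
$x{\left(m \right)} = 1159$
$\sqrt{x{\left(h \right)} + F{\left(B \right)}} = \sqrt{1159 + \left(-12\right)^{2}} = \sqrt{1159 + 144} = \sqrt{1303}$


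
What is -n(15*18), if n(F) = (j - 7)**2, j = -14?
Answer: -441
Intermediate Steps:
n(F) = 441 (n(F) = (-14 - 7)**2 = (-21)**2 = 441)
-n(15*18) = -1*441 = -441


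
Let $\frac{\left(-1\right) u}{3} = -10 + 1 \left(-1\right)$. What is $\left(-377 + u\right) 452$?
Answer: $-155488$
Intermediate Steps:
$u = 33$ ($u = - 3 \left(-10 + 1 \left(-1\right)\right) = - 3 \left(-10 - 1\right) = \left(-3\right) \left(-11\right) = 33$)
$\left(-377 + u\right) 452 = \left(-377 + 33\right) 452 = \left(-344\right) 452 = -155488$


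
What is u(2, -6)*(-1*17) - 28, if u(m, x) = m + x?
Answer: 40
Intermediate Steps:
u(2, -6)*(-1*17) - 28 = (2 - 6)*(-1*17) - 28 = -4*(-17) - 28 = 68 - 28 = 40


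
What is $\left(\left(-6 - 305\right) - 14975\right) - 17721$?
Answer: $-33007$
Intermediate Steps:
$\left(\left(-6 - 305\right) - 14975\right) - 17721 = \left(-311 - 14975\right) - 17721 = -15286 - 17721 = -33007$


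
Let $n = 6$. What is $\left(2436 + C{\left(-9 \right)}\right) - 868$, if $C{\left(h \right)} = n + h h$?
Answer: $1655$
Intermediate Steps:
$C{\left(h \right)} = 6 + h^{2}$ ($C{\left(h \right)} = 6 + h h = 6 + h^{2}$)
$\left(2436 + C{\left(-9 \right)}\right) - 868 = \left(2436 + \left(6 + \left(-9\right)^{2}\right)\right) - 868 = \left(2436 + \left(6 + 81\right)\right) - 868 = \left(2436 + 87\right) - 868 = 2523 - 868 = 1655$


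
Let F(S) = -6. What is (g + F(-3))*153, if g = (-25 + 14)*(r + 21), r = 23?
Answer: -74970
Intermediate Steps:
g = -484 (g = (-25 + 14)*(23 + 21) = -11*44 = -484)
(g + F(-3))*153 = (-484 - 6)*153 = -490*153 = -74970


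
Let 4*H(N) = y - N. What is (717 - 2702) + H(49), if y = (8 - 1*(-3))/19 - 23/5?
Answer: -759337/380 ≈ -1998.3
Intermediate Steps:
y = -382/95 (y = (8 + 3)*(1/19) - 23*⅕ = 11*(1/19) - 23/5 = 11/19 - 23/5 = -382/95 ≈ -4.0210)
H(N) = -191/190 - N/4 (H(N) = (-382/95 - N)/4 = -191/190 - N/4)
(717 - 2702) + H(49) = (717 - 2702) + (-191/190 - ¼*49) = -1985 + (-191/190 - 49/4) = -1985 - 5037/380 = -759337/380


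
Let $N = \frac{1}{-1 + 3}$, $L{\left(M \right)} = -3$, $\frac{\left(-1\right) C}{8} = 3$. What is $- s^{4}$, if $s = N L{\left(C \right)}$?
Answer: $- \frac{81}{16} \approx -5.0625$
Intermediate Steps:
$C = -24$ ($C = \left(-8\right) 3 = -24$)
$N = \frac{1}{2} \approx 0.5$
$s = - \frac{3}{2}$ ($s = \frac{1}{2} \left(-3\right) = - \frac{3}{2} \approx -1.5$)
$- s^{4} = - \left(- \frac{3}{2}\right)^{4} = \left(-1\right) \frac{81}{16} = - \frac{81}{16}$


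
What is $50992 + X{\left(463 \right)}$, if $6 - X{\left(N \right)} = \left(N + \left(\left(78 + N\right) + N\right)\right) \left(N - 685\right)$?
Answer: $376672$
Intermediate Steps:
$X{\left(N \right)} = 6 - \left(-685 + N\right) \left(78 + 3 N\right)$ ($X{\left(N \right)} = 6 - \left(N + \left(\left(78 + N\right) + N\right)\right) \left(N - 685\right) = 6 - \left(N + \left(78 + 2 N\right)\right) \left(-685 + N\right) = 6 - \left(78 + 3 N\right) \left(-685 + N\right) = 6 - \left(-685 + N\right) \left(78 + 3 N\right)$)
$50992 + X{\left(463 \right)} = 50992 + \left(53436 - 3 \cdot 463^{2} + 1977 \cdot 463\right) = 50992 + \left(53436 - 643107 + 915351\right) = 50992 + 325680 = 376672$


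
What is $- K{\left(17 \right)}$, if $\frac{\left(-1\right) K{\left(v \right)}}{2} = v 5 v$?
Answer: $2890$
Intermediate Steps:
$K{\left(v \right)} = - 10 v^{2}$ ($K{\left(v \right)} = - 2 v 5 v = - 2 \cdot 5 v v = - 2 \cdot 5 v^{2} = - 10 v^{2}$)
$- K{\left(17 \right)} = - \left(-10\right) 17^{2} = - \left(-10\right) 289 = \left(-1\right) \left(-2890\right) = 2890$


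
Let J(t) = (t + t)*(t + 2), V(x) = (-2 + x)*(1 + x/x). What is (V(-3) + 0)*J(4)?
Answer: -480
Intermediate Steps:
V(x) = -4 + 2*x (V(x) = (-2 + x)*(1 + 1) = (-2 + x)*2 = -4 + 2*x)
J(t) = 2*t*(2 + t) (J(t) = (2*t)*(2 + t) = 2*t*(2 + t))
(V(-3) + 0)*J(4) = ((-4 + 2*(-3)) + 0)*(2*4*(2 + 4)) = ((-4 - 6) + 0)*(2*4*6) = (-10 + 0)*48 = -10*48 = -480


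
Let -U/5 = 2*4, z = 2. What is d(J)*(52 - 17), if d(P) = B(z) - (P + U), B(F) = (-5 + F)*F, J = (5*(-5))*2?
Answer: 2940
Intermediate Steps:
U = -40 (U = -10*4 = -5*8 = -40)
J = -50 (J = -25*2 = -50)
B(F) = F*(-5 + F)
d(P) = 34 - P (d(P) = 2*(-5 + 2) - (P - 40) = 2*(-3) - (-40 + P) = -6 + (40 - P) = 34 - P)
d(J)*(52 - 17) = (34 - 1*(-50))*(52 - 17) = (34 + 50)*35 = 84*35 = 2940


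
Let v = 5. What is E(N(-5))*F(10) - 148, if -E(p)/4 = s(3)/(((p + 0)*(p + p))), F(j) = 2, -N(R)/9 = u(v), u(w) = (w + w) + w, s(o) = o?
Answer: -899104/6075 ≈ -148.00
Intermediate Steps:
u(w) = 3*w (u(w) = 2*w + w = 3*w)
N(R) = -135 (N(R) = -27*5 = -9*15 = -135)
E(p) = -6/p² (E(p) = -12/((p + 0)*(p + p)) = -12/(p*(2*p)) = -12/(2*p²) = -12*1/(2*p²) = -6/p²)
E(N(-5))*F(10) - 148 = -6/(-135)²*2 - 148 = -6*1/18225*2 - 148 = -2/6075*2 - 148 = -4/6075 - 148 = -899104/6075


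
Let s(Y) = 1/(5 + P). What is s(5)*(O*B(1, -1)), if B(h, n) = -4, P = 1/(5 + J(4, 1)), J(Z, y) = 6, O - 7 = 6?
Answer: -143/14 ≈ -10.214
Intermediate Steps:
O = 13 (O = 7 + 6 = 13)
P = 1/11 (P = 1/(5 + 6) = 1/11 ≈ 0.090909)
s(Y) = 11/56 (s(Y) = 1/(5 + 1/11) = 1/(56/11) = 11/56)
s(5)*(O*B(1, -1)) = 11*(13*(-4))/56 = (11/56)*(-52) = -143/14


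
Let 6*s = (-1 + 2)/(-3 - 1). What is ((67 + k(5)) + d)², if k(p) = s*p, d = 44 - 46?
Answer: 2418025/576 ≈ 4198.0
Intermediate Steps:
s = -1/24 (s = ((-1 + 2)/(-3 - 1))/6 = (1/(-4))/6 = (1*(-¼))/6 = (⅙)*(-¼) = -1/24 ≈ -0.041667)
d = -2
k(p) = -p/24
((67 + k(5)) + d)² = ((67 - 1/24*5) - 2)² = ((67 - 5/24) - 2)² = (1603/24 - 2)² = (1555/24)² = 2418025/576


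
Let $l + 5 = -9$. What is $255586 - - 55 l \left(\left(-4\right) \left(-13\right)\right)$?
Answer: $215546$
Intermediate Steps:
$l = -14$ ($l = -5 - 9 = -14$)
$255586 - - 55 l \left(\left(-4\right) \left(-13\right)\right) = 255586 - \left(-55\right) \left(-14\right) \left(\left(-4\right) \left(-13\right)\right) = 255586 - 770 \cdot 52 = 255586 - 40040 = 215546$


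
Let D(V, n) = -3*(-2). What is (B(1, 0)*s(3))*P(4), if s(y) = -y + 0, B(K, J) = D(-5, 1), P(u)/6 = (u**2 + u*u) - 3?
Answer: -3132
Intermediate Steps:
D(V, n) = 6
P(u) = -18 + 12*u**2 (P(u) = 6*((u**2 + u*u) - 3) = 6*((u**2 + u**2) - 3) = 6*(2*u**2 - 3) = 6*(-3 + 2*u**2) = -18 + 12*u**2)
B(K, J) = 6
s(y) = -y
(B(1, 0)*s(3))*P(4) = (6*(-1*3))*(-18 + 12*4**2) = (6*(-3))*(-18 + 12*16) = -18*(-18 + 192) = -18*174 = -3132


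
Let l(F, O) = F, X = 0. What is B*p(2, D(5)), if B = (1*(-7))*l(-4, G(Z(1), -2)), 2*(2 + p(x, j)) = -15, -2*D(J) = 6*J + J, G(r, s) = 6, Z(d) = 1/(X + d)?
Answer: -266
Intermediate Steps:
Z(d) = 1/d (Z(d) = 1/(0 + d) = 1/d)
D(J) = -7*J/2 (D(J) = -(6*J + J)/2 = -7*J/2)
p(x, j) = -19/2 (p(x, j) = -2 + (½)*(-15) = -2 - 15/2 = -19/2)
B = 28 (B = (1*(-7))*(-4) = -7*(-4) = 28)
B*p(2, D(5)) = 28*(-19/2) = -266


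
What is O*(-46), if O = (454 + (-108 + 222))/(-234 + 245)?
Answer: -26128/11 ≈ -2375.3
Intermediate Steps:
O = 568/11 (O = (454 + 114)/11 = 568*(1/11) = 568/11 ≈ 51.636)
O*(-46) = (568/11)*(-46) = -26128/11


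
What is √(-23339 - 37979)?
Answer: I*√61318 ≈ 247.62*I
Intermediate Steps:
√(-23339 - 37979) = √(-61318) = I*√61318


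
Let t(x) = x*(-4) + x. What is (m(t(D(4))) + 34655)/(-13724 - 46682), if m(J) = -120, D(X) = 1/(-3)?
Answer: -34535/60406 ≈ -0.57171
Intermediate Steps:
D(X) = -⅓ (D(X) = 1*(-⅓) = -⅓)
t(x) = -3*x (t(x) = -4*x + x = -3*x)
(m(t(D(4))) + 34655)/(-13724 - 46682) = (-120 + 34655)/(-13724 - 46682) = 34535/(-60406) = 34535*(-1/60406) = -34535/60406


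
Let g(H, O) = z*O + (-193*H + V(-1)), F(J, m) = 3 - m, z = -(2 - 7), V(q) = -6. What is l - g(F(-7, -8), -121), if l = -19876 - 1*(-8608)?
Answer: -8534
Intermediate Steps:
l = -11268 (l = -19876 + 8608 = -11268)
z = 5 (z = -1*(-5) = 5)
g(H, O) = -6 - 193*H + 5*O (g(H, O) = 5*O + (-193*H - 6) = 5*O + (-6 - 193*H) = -6 - 193*H + 5*O)
l - g(F(-7, -8), -121) = -11268 - (-6 - 193*(3 - 1*(-8)) + 5*(-121)) = -11268 - (-6 - 193*(3 + 8) - 605) = -11268 - (-6 - 193*11 - 605) = -11268 - (-6 - 2123 - 605) = -11268 - 1*(-2734) = -11268 + 2734 = -8534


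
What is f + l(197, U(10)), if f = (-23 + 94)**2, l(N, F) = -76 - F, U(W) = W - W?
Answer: 4965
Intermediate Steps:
U(W) = 0
f = 5041 (f = 71**2 = 5041)
f + l(197, U(10)) = 5041 + (-76 - 1*0) = 5041 + (-76 + 0) = 5041 - 76 = 4965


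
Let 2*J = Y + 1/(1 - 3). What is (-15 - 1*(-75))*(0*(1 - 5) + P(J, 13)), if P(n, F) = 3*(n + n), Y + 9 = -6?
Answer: -2790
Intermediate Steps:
Y = -15 (Y = -9 - 6 = -15)
J = -31/4 (J = (-15 + 1/(1 - 3))/2 = (-15 + 1/(-2))/2 = (-15 - 1/2)/2 = (1/2)*(-31/2) = -31/4 ≈ -7.7500)
P(n, F) = 6*n (P(n, F) = 3*(2*n) = 6*n)
(-15 - 1*(-75))*(0*(1 - 5) + P(J, 13)) = (-15 - 1*(-75))*(0*(1 - 5) + 6*(-31/4)) = (-15 + 75)*(0*(-4) - 93/2) = 60*(0 - 93/2) = 60*(-93/2) = -2790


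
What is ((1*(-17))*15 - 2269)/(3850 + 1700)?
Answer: -1262/2775 ≈ -0.45477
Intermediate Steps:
((1*(-17))*15 - 2269)/(3850 + 1700) = (-17*15 - 2269)/5550 = (-255 - 2269)*(1/5550) = -2524*1/5550 = -1262/2775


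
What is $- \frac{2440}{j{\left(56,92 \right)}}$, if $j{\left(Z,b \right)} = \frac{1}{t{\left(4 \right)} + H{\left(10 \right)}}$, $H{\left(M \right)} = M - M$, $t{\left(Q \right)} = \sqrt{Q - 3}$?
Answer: $-2440$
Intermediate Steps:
$t{\left(Q \right)} = \sqrt{-3 + Q}$
$H{\left(M \right)} = 0$
$j{\left(Z,b \right)} = 1$ ($j{\left(Z,b \right)} = \frac{1}{\sqrt{-3 + 4} + 0} = \frac{1}{\sqrt{1} + 0} = \frac{1}{1 + 0} = 1^{-1} = 1$)
$- \frac{2440}{j{\left(56,92 \right)}} = - \frac{2440}{1} = \left(-2440\right) 1 = -2440$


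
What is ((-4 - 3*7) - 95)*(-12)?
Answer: 1440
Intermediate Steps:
((-4 - 3*7) - 95)*(-12) = ((-4 - 21) - 95)*(-12) = (-25 - 95)*(-12) = -120*(-12) = 1440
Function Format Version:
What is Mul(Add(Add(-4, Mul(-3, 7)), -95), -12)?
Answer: 1440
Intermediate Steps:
Mul(Add(Add(-4, Mul(-3, 7)), -95), -12) = Mul(Add(Add(-4, -21), -95), -12) = Mul(Add(-25, -95), -12) = Mul(-120, -12) = 1440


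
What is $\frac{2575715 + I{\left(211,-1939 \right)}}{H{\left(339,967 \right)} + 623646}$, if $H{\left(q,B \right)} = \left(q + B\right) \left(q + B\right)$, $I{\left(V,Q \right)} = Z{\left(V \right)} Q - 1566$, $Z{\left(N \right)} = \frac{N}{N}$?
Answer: $\frac{1286105}{1164641} \approx 1.1043$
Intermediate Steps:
$Z{\left(N \right)} = 1$
$I{\left(V,Q \right)} = -1566 + Q$ ($I{\left(V,Q \right)} = 1 Q - 1566 = Q - 1566 = -1566 + Q$)
$H{\left(q,B \right)} = \left(B + q\right)^{2}$ ($H{\left(q,B \right)} = \left(B + q\right) \left(B + q\right) = \left(B + q\right)^{2}$)
$\frac{2575715 + I{\left(211,-1939 \right)}}{H{\left(339,967 \right)} + 623646} = \frac{2575715 - 3505}{\left(967 + 339\right)^{2} + 623646} = \frac{2575715 - 3505}{1306^{2} + 623646} = \frac{2572210}{1705636 + 623646} = \frac{2572210}{2329282} = 2572210 \cdot \frac{1}{2329282} = \frac{1286105}{1164641}$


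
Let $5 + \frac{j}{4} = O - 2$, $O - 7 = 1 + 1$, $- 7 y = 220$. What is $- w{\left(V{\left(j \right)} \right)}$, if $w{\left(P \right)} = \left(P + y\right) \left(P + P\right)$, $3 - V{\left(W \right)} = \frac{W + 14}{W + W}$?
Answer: $\frac{21697}{224} \approx 96.862$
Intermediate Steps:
$y = - \frac{220}{7}$ ($y = \left(- \frac{1}{7}\right) 220 = - \frac{220}{7} \approx -31.429$)
$O = 9$ ($O = 7 + \left(1 + 1\right) = 7 + 2 = 9$)
$j = 8$ ($j = -20 + 4 \left(9 - 2\right) = -20 + 4 \cdot 7 = -20 + 28 = 8$)
$V{\left(W \right)} = 3 - \frac{14 + W}{2 W}$ ($V{\left(W \right)} = 3 - \frac{W + 14}{W + W} = 3 - \frac{14 + W}{2 W}$)
$w{\left(P \right)} = 2 P \left(- \frac{220}{7} + P\right)$ ($w{\left(P \right)} = \left(P - \frac{220}{7}\right) \left(P + P\right) = \left(- \frac{220}{7} + P\right) 2 P = 2 P \left(- \frac{220}{7} + P\right)$)
$- w{\left(V{\left(j \right)} \right)} = - \frac{2 \left(\frac{5}{2} - \frac{7}{8}\right) \left(-220 + 7 \left(\frac{5}{2} - \frac{7}{8}\right)\right)}{7} = - \frac{2 \cdot 13 \left(-220 + 7 \cdot \frac{13}{8}\right)}{7 \cdot 8} = - \frac{2 \cdot 13 \left(-220 + \frac{91}{8}\right)}{7 \cdot 8} = - \frac{2 \cdot 13 \left(-1669\right)}{7 \cdot 8 \cdot 8} = \left(-1\right) \left(- \frac{21697}{224}\right) = \frac{21697}{224}$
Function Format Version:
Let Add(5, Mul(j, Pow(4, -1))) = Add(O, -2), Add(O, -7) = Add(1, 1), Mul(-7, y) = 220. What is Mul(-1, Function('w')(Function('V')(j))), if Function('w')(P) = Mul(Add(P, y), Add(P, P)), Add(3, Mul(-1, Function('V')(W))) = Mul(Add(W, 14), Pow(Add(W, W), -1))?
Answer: Rational(21697, 224) ≈ 96.862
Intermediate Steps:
y = Rational(-220, 7) (y = Mul(Rational(-1, 7), 220) = Rational(-220, 7) ≈ -31.429)
O = 9 (O = Add(7, Add(1, 1)) = Add(7, 2) = 9)
j = 8 (j = Add(-20, Mul(4, Add(9, -2))) = Add(-20, Mul(4, 7)) = Add(-20, 28) = 8)
Function('V')(W) = Add(3, Mul(Rational(-1, 2), Pow(W, -1), Add(14, W))) (Function('V')(W) = Add(3, Mul(-1, Mul(Add(W, 14), Pow(Add(W, W), -1)))) = Add(3, Mul(-1, Mul(Add(14, W), Pow(Mul(2, W), -1)))) = Add(3, Mul(-1, Mul(Add(14, W), Mul(Rational(1, 2), Pow(W, -1))))) = Add(3, Mul(-1, Mul(Rational(1, 2), Pow(W, -1), Add(14, W)))) = Add(3, Mul(Rational(-1, 2), Pow(W, -1), Add(14, W))))
Function('w')(P) = Mul(2, P, Add(Rational(-220, 7), P)) (Function('w')(P) = Mul(Add(P, Rational(-220, 7)), Add(P, P)) = Mul(Add(Rational(-220, 7), P), Mul(2, P)) = Mul(2, P, Add(Rational(-220, 7), P)))
Mul(-1, Function('w')(Function('V')(j))) = Mul(-1, Mul(Rational(2, 7), Add(Rational(5, 2), Mul(-7, Pow(8, -1))), Add(-220, Mul(7, Add(Rational(5, 2), Mul(-7, Pow(8, -1))))))) = Mul(-1, Mul(Rational(2, 7), Add(Rational(5, 2), Mul(-7, Rational(1, 8))), Add(-220, Mul(7, Add(Rational(5, 2), Mul(-7, Rational(1, 8))))))) = Mul(-1, Mul(Rational(2, 7), Add(Rational(5, 2), Rational(-7, 8)), Add(-220, Mul(7, Add(Rational(5, 2), Rational(-7, 8)))))) = Mul(-1, Mul(Rational(2, 7), Rational(13, 8), Add(-220, Mul(7, Rational(13, 8))))) = Mul(-1, Mul(Rational(2, 7), Rational(13, 8), Add(-220, Rational(91, 8)))) = Mul(-1, Mul(Rational(2, 7), Rational(13, 8), Rational(-1669, 8))) = Mul(-1, Rational(-21697, 224)) = Rational(21697, 224)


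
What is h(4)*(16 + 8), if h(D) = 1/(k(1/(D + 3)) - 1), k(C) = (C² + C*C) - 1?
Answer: -49/4 ≈ -12.250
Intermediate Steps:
k(C) = -1 + 2*C² (k(C) = (C² + C²) - 1 = 2*C² - 1 = -1 + 2*C²)
h(D) = 1/(-2 + 2/(3 + D)²) (h(D) = 1/((-1 + 2*(1/(D + 3))²) - 1) = 1/((-1 + 2*(1/(3 + D))²) - 1) = 1/((-1 + 2/(3 + D)²) - 1) = 1/(-2 + 2/(3 + D)²))
h(4)*(16 + 8) = ((3 + 4)²/(2*(1 - (3 + 4)²)))*(16 + 8) = ((½)*7²/(1 - 1*7²))*24 = ((½)*49/(1 - 1*49))*24 = ((½)*49/(1 - 49))*24 = ((½)*49/(-48))*24 = ((½)*(-1/48)*49)*24 = -49/96*24 = -49/4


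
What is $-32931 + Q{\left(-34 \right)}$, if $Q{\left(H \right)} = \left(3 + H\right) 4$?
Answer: $-33055$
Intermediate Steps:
$Q{\left(H \right)} = 12 + 4 H$
$-32931 + Q{\left(-34 \right)} = -32931 + \left(12 + 4 \left(-34\right)\right) = -32931 + \left(12 - 136\right) = -32931 - 124 = -33055$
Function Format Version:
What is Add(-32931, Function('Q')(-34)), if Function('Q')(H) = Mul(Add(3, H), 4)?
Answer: -33055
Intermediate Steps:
Function('Q')(H) = Add(12, Mul(4, H))
Add(-32931, Function('Q')(-34)) = Add(-32931, Add(12, Mul(4, -34))) = Add(-32931, Add(12, -136)) = Add(-32931, -124) = -33055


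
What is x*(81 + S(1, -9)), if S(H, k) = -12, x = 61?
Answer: 4209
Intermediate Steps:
x*(81 + S(1, -9)) = 61*(81 - 12) = 61*69 = 4209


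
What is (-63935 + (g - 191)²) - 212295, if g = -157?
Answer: -155126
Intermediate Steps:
(-63935 + (g - 191)²) - 212295 = (-63935 + (-157 - 191)²) - 212295 = (-63935 + (-348)²) - 212295 = (-63935 + 121104) - 212295 = 57169 - 212295 = -155126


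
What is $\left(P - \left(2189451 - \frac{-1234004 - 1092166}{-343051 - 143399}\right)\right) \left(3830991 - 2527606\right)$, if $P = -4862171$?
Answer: $- \frac{29806322545510307}{3243} \approx -9.191 \cdot 10^{12}$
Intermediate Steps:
$\left(P - \left(2189451 - \frac{-1234004 - 1092166}{-343051 - 143399}\right)\right) \left(3830991 - 2527606\right) = \left(-4862171 - \left(2189451 - \frac{-1234004 - 1092166}{-343051 - 143399}\right)\right) \left(3830991 - 2527606\right) = \left(-4862171 - \left(2189451 + \frac{2326170}{-486450}\right)\right) 1303385 = \left(-4862171 - \frac{35501870426}{16215}\right) 1303385 = \left(- \frac{114341973191}{16215}\right) 1303385 = - \frac{29806322545510307}{3243}$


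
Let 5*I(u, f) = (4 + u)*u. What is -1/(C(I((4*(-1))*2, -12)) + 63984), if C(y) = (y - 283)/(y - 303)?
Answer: -1483/94889655 ≈ -1.5629e-5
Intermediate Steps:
I(u, f) = u*(4 + u)/5 (I(u, f) = ((4 + u)*u)/5 = (u*(4 + u))/5 = u*(4 + u)/5)
C(y) = (-283 + y)/(-303 + y)
-1/(C(I((4*(-1))*2, -12)) + 63984) = -1/((-283 + ((4*(-1))*2)*(4 + (4*(-1))*2)/5)/(-303 + ((4*(-1))*2)*(4 + (4*(-1))*2)/5) + 63984) = -1/((-283 + (-4*2)*(4 - 4*2)/5)/(-303 + (-4*2)*(4 - 4*2)/5) + 63984) = -1/((-283 + (1/5)*(-8)*(4 - 8))/(-303 + (1/5)*(-8)*(4 - 8)) + 63984) = -1/((-283 + (1/5)*(-8)*(-4))/(-303 + (1/5)*(-8)*(-4)) + 63984) = -1/((-283 + 32/5)/(-303 + 32/5) + 63984) = -1/(-1383/5/(-1483/5) + 63984) = -1/(-5/1483*(-1383/5) + 63984) = -1/(1383/1483 + 63984) = -1/94889655/1483 = -1*1483/94889655 = -1483/94889655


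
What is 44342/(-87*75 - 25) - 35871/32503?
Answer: -838101538/106447325 ≈ -7.8734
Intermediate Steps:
44342/(-87*75 - 25) - 35871/32503 = 44342/(-6525 - 25) - 35871*1/32503 = 44342/(-6550) - 35871/32503 = 44342*(-1/6550) - 35871/32503 = -22171/3275 - 35871/32503 = -838101538/106447325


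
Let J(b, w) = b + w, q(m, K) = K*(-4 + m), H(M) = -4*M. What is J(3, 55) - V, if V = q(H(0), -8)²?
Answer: -966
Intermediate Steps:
V = 1024 (V = (-8*(-4 - 4*0))² = (-8*(-4 + 0))² = (-8*(-4))² = 32² = 1024)
J(3, 55) - V = (3 + 55) - 1*1024 = 58 - 1024 = -966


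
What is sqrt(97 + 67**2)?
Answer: sqrt(4586) ≈ 67.720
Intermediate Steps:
sqrt(97 + 67**2) = sqrt(97 + 4489) = sqrt(4586)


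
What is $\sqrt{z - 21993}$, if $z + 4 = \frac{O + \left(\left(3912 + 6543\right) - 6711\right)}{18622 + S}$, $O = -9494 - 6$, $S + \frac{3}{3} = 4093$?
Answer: $\frac{i \sqrt{2837237619099}}{11357} \approx 148.31 i$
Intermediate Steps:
$S = 4092$ ($S = -1 + 4093 = 4092$)
$O = -9500$ ($O = -9494 - 6 = -9500$)
$z = - \frac{48306}{11357}$ ($z = -4 + \frac{-9500 + \left(\left(3912 + 6543\right) - 6711\right)}{18622 + 4092} = -4 + \frac{-9500 + \left(10455 - 6711\right)}{22714} = -4 + \left(-9500 + 3744\right) \frac{1}{22714} = -4 - \frac{2878}{11357} = - \frac{48306}{11357} \approx -4.2534$)
$\sqrt{z - 21993} = \sqrt{- \frac{48306}{11357} - 21993} = \sqrt{- \frac{249822807}{11357}} = \frac{i \sqrt{2837237619099}}{11357}$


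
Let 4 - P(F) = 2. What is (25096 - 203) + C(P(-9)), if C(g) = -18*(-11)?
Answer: 25091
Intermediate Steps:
P(F) = 2 (P(F) = 4 - 1*2 = 4 - 2 = 2)
C(g) = 198
(25096 - 203) + C(P(-9)) = (25096 - 203) + 198 = 24893 + 198 = 25091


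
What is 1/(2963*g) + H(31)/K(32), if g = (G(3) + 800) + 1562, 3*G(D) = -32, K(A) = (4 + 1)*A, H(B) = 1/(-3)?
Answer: -10449781/5016240480 ≈ -0.0020832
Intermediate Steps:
H(B) = -1/3
K(A) = 5*A
G(D) = -32/3 (G(D) = (1/3)*(-32) = -32/3)
g = 7054/3 (g = (-32/3 + 800) + 1562 = 2368/3 + 1562 = 7054/3 ≈ 2351.3)
1/(2963*g) + H(31)/K(32) = 1/(2963*(7054/3)) - 1/(3*(5*32)) = (1/2963)*(3/7054) - 1/3/160 = 3/20901002 - 1/3*1/160 = 3/20901002 - 1/480 = -10449781/5016240480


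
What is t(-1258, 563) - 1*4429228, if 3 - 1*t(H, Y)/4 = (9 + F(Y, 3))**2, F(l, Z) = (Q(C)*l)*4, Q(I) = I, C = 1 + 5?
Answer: -735698980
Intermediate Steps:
C = 6
F(l, Z) = 24*l (F(l, Z) = (6*l)*4 = 24*l)
t(H, Y) = 12 - 4*(9 + 24*Y)**2
t(-1258, 563) - 1*4429228 = (12 - 36*(3 + 8*563)**2) - 1*4429228 = (12 - 36*(3 + 4504)**2) - 4429228 = (12 - 36*4507**2) - 4429228 = (12 - 36*20313049) - 4429228 = (12 - 731269764) - 4429228 = -731269752 - 4429228 = -735698980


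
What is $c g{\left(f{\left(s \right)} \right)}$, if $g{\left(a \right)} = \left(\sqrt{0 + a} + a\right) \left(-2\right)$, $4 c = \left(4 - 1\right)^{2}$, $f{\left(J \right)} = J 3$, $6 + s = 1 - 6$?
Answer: $\frac{297}{2} - \frac{9 i \sqrt{33}}{2} \approx 148.5 - 25.851 i$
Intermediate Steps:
$s = -11$ ($s = -6 + \left(1 - 6\right) = -6 - 5 = -11$)
$f{\left(J \right)} = 3 J$
$c = \frac{9}{4}$ ($c = \frac{\left(4 - 1\right)^{2}}{4} = \frac{3^{2}}{4} = \frac{1}{4} \cdot 9 = \frac{9}{4} \approx 2.25$)
$g{\left(a \right)} = - 2 a - 2 \sqrt{a}$ ($g{\left(a \right)} = \left(\sqrt{a} + a\right) \left(-2\right) = \left(a + \sqrt{a}\right) \left(-2\right) = - 2 a - 2 \sqrt{a}$)
$c g{\left(f{\left(s \right)} \right)} = \frac{9 \left(- 2 \cdot 3 \left(-11\right) - 2 \sqrt{3 \left(-11\right)}\right)}{4} = \frac{9 \left(\left(-2\right) \left(-33\right) - 2 \sqrt{-33}\right)}{4} = \frac{9 \left(66 - 2 i \sqrt{33}\right)}{4} = \frac{297}{2} - \frac{9 i \sqrt{33}}{2}$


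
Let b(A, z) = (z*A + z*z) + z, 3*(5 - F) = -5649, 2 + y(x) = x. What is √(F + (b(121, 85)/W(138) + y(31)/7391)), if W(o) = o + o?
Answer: √426472917323/14782 ≈ 44.179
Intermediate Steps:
y(x) = -2 + x
W(o) = 2*o
F = 1888 (F = 5 - ⅓*(-5649) = 5 + 1883 = 1888)
b(A, z) = z + z² + A*z (b(A, z) = (A*z + z²) + z = (z² + A*z) + z = z + z² + A*z)
√(F + (b(121, 85)/W(138) + y(31)/7391)) = √(1888 + ((85*(1 + 121 + 85))/((2*138)) + (-2 + 31)/7391)) = √(1888 + ((85*207)/276 + 29*(1/7391))) = √(1888 + (17595*(1/276) + 29/7391)) = √(1888 + (255/4 + 29/7391)) = √(1888 + 1884821/29564) = √(57701653/29564) = √426472917323/14782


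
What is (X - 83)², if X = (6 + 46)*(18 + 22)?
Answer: 3988009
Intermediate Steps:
X = 2080 (X = 52*40 = 2080)
(X - 83)² = (2080 - 83)² = 1997² = 3988009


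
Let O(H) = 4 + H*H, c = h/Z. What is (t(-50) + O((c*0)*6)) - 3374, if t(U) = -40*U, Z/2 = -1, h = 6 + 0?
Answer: -1370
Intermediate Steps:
h = 6
Z = -2 (Z = 2*(-1) = -2)
c = -3 (c = 6/(-2) = 6*(-½) = -3)
O(H) = 4 + H²
(t(-50) + O((c*0)*6)) - 3374 = (-40*(-50) + (4 + (-3*0*6)²)) - 3374 = (2000 + (4 + (0*6)²)) - 3374 = (2000 + (4 + 0²)) - 3374 = (2000 + (4 + 0)) - 3374 = (2000 + 4) - 3374 = 2004 - 3374 = -1370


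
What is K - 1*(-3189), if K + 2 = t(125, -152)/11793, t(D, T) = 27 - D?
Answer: 37584193/11793 ≈ 3187.0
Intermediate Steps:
K = -23684/11793 (K = -2 + (27 - 1*125)/11793 = -2 + (27 - 125)*(1/11793) = -2 - 98*1/11793 = -2 - 98/11793 = -23684/11793 ≈ -2.0083)
K - 1*(-3189) = -23684/11793 - 1*(-3189) = -23684/11793 + 3189 = 37584193/11793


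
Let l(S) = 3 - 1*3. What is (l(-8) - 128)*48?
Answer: -6144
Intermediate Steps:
l(S) = 0 (l(S) = 3 - 3 = 0)
(l(-8) - 128)*48 = (0 - 128)*48 = -128*48 = -6144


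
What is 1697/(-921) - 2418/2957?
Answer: -7245007/2723397 ≈ -2.6603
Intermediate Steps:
1697/(-921) - 2418/2957 = 1697*(-1/921) - 2418*1/2957 = -1697/921 - 2418/2957 = -7245007/2723397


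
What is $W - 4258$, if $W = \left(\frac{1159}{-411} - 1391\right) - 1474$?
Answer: $- \frac{2928712}{411} \approx -7125.8$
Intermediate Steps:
$W = - \frac{1178674}{411}$ ($W = \left(1159 \left(- \frac{1}{411}\right) - 1391\right) - 1474 = \left(- \frac{1159}{411} - 1391\right) - 1474 = - \frac{572860}{411} - 1474 = - \frac{1178674}{411} \approx -2867.8$)
$W - 4258 = - \frac{1178674}{411} - 4258 = - \frac{2928712}{411}$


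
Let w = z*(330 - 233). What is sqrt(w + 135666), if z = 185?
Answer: sqrt(153611) ≈ 391.93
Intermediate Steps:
w = 17945 (w = 185*(330 - 233) = 185*97 = 17945)
sqrt(w + 135666) = sqrt(17945 + 135666) = sqrt(153611)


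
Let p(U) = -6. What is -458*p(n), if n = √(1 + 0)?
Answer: 2748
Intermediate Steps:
n = 1 (n = √1 = 1)
-458*p(n) = -458*(-6) = 2748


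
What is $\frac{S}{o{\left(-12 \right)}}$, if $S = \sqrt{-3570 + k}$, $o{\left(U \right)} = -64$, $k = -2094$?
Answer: $- \frac{i \sqrt{354}}{16} \approx - 1.1759 i$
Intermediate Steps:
$S = 4 i \sqrt{354}$ ($S = \sqrt{-3570 - 2094} = \sqrt{-5664} = 4 i \sqrt{354} \approx 75.26 i$)
$\frac{S}{o{\left(-12 \right)}} = \frac{4 i \sqrt{354}}{-64} = 4 i \sqrt{354} \left(- \frac{1}{64}\right) = - \frac{i \sqrt{354}}{16}$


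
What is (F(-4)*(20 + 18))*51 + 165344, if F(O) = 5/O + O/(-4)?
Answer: 329719/2 ≈ 1.6486e+5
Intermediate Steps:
F(O) = 5/O - O/4 (F(O) = 5/O + O*(-¼) = 5/O - O/4)
(F(-4)*(20 + 18))*51 + 165344 = ((5/(-4) - ¼*(-4))*(20 + 18))*51 + 165344 = ((5*(-¼) + 1)*38)*51 + 165344 = ((-5/4 + 1)*38)*51 + 165344 = -¼*38*51 + 165344 = -19/2*51 + 165344 = -969/2 + 165344 = 329719/2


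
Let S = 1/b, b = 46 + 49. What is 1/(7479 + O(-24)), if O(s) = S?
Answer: 95/710506 ≈ 0.00013371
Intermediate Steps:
b = 95
S = 1/95 ≈ 0.010526
O(s) = 1/95
1/(7479 + O(-24)) = 1/(7479 + 1/95) = 1/(710506/95) = 95/710506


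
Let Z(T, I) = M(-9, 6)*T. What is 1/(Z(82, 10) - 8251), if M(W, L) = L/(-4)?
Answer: -1/8374 ≈ -0.00011942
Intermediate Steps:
M(W, L) = -L/4 (M(W, L) = L*(-¼) = -L/4)
Z(T, I) = -3*T/2 (Z(T, I) = (-¼*6)*T = -3*T/2)
1/(Z(82, 10) - 8251) = 1/(-3/2*82 - 8251) = 1/(-123 - 8251) = 1/(-8374) = -1/8374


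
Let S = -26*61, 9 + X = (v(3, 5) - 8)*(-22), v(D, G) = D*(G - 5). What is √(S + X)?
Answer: I*√1419 ≈ 37.67*I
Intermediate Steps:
v(D, G) = D*(-5 + G)
X = 167 (X = -9 + (3*(-5 + 5) - 8)*(-22) = -9 + (3*0 - 8)*(-22) = -9 + (0 - 8)*(-22) = -9 - 8*(-22) = -9 + 176 = 167)
S = -1586
√(S + X) = √(-1586 + 167) = √(-1419) = I*√1419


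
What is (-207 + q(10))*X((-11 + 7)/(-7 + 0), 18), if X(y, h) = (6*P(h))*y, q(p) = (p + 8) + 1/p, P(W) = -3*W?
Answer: 1224072/35 ≈ 34974.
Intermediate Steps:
q(p) = 8 + p + 1/p (q(p) = (8 + p) + 1/p = 8 + p + 1/p)
X(y, h) = -18*h*y (X(y, h) = (6*(-3*h))*y = (-18*h)*y = -18*h*y)
(-207 + q(10))*X((-11 + 7)/(-7 + 0), 18) = (-207 + (8 + 10 + 1/10))*(-18*18*(-11 + 7)/(-7 + 0)) = (-207 + (8 + 10 + ⅒))*(-18*18*(-4/(-7))) = (-207 + 181/10)*(-18*18*(-4*(-⅐))) = -(-17001)*18*4/(5*7) = -1889/10*(-1296/7) = 1224072/35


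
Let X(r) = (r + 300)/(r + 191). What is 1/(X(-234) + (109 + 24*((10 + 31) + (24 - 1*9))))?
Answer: 43/62413 ≈ 0.00068896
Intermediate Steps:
X(r) = (300 + r)/(191 + r)
1/(X(-234) + (109 + 24*((10 + 31) + (24 - 1*9)))) = 1/((300 - 234)/(191 - 234) + (109 + 24*((10 + 31) + (24 - 1*9)))) = 1/(66/(-43) + (109 + 24*(41 + (24 - 9)))) = 1/(-1/43*66 + (109 + 24*(41 + 15))) = 1/(-66/43 + (109 + 24*56)) = 1/(-66/43 + (109 + 1344)) = 1/(-66/43 + 1453) = 1/(62413/43) = 43/62413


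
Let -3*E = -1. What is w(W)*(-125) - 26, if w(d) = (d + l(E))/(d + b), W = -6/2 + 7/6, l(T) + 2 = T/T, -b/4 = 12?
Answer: -9899/299 ≈ -33.107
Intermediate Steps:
b = -48 (b = -4*12 = -48)
E = ⅓ (E = -⅓*(-1) = ⅓ ≈ 0.33333)
l(T) = -1 (l(T) = -2 + T/T = -2 + 1 = -1)
W = -11/6 (W = -6*½ + 7*(⅙) = -3 + 7/6 = -11/6 ≈ -1.8333)
w(d) = (-1 + d)/(-48 + d) (w(d) = (d - 1)/(d - 48) = (-1 + d)/(-48 + d))
w(W)*(-125) - 26 = ((-1 - 11/6)/(-48 - 11/6))*(-125) - 26 = (-17/6/(-299/6))*(-125) - 26 = -6/299*(-17/6)*(-125) - 26 = (17/299)*(-125) - 26 = -2125/299 - 26 = -9899/299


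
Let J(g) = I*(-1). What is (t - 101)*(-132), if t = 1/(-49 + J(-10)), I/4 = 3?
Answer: 813384/61 ≈ 13334.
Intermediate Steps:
I = 12 (I = 4*3 = 12)
J(g) = -12 (J(g) = 12*(-1) = -12)
t = -1/61 (t = 1/(-49 - 12) = 1/(-61) = -1/61 ≈ -0.016393)
(t - 101)*(-132) = (-1/61 - 101)*(-132) = -6162/61*(-132) = 813384/61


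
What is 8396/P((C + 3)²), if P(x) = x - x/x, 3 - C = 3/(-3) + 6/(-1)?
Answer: 2099/42 ≈ 49.976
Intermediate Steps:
C = 10 (C = 3 - (3/(-3) + 6/(-1)) = 3 - (3*(-⅓) + 6*(-1)) = 3 - (-1 - 6) = 3 - 1*(-7) = 3 + 7 = 10)
P(x) = -1 + x (P(x) = x - 1*1 = x - 1 = -1 + x)
8396/P((C + 3)²) = 8396/(-1 + (10 + 3)²) = 8396/(-1 + 13²) = 8396/(-1 + 169) = 8396/168 = 8396*(1/168) = 2099/42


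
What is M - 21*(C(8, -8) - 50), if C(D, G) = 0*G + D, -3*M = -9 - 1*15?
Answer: 890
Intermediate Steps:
M = 8 (M = -(-9 - 1*15)/3 = -(-9 - 15)/3 = -⅓*(-24) = 8)
C(D, G) = D (C(D, G) = 0 + D = D)
M - 21*(C(8, -8) - 50) = 8 - 21*(8 - 50) = 8 - 21*(-42) = 8 + 882 = 890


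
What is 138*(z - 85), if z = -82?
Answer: -23046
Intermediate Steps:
138*(z - 85) = 138*(-82 - 85) = 138*(-167) = -23046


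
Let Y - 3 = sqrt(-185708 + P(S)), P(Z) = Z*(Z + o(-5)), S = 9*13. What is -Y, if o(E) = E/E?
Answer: -3 - I*sqrt(171902) ≈ -3.0 - 414.61*I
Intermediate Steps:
o(E) = 1
S = 117
P(Z) = Z*(1 + Z) (P(Z) = Z*(Z + 1) = Z*(1 + Z))
Y = 3 + I*sqrt(171902) (Y = 3 + sqrt(-185708 + 117*(1 + 117)) = 3 + sqrt(-185708 + 117*118) = 3 + sqrt(-185708 + 13806) = 3 + sqrt(-171902) = 3 + I*sqrt(171902) ≈ 3.0 + 414.61*I)
-Y = -(3 + I*sqrt(171902)) = -3 - I*sqrt(171902)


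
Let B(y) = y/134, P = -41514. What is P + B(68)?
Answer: -2781404/67 ≈ -41514.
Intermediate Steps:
B(y) = y/134 (B(y) = y*(1/134) = y/134)
P + B(68) = -41514 + (1/134)*68 = -41514 + 34/67 = -2781404/67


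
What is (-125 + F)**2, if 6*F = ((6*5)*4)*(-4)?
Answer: 42025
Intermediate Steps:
F = -80 (F = (((6*5)*4)*(-4))/6 = ((30*4)*(-4))/6 = (120*(-4))/6 = (1/6)*(-480) = -80)
(-125 + F)**2 = (-125 - 80)**2 = (-205)**2 = 42025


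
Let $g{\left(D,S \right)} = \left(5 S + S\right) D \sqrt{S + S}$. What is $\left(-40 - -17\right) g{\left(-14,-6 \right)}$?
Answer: $- 23184 i \sqrt{3} \approx - 40156.0 i$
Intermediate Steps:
$g{\left(D,S \right)} = 6 D \sqrt{2} S^{\frac{3}{2}}$ ($g{\left(D,S \right)} = 6 S D \sqrt{2 S} = 6 D S \sqrt{2} \sqrt{S} = 6 D \sqrt{2} S^{\frac{3}{2}}$)
$\left(-40 - -17\right) g{\left(-14,-6 \right)} = \left(-40 - -17\right) 6 \left(-14\right) \sqrt{2} \left(-6\right)^{\frac{3}{2}} = \left(-40 + 17\right) 6 \left(-14\right) \sqrt{2} \left(- 6 i \sqrt{6}\right) = - 23 \cdot 1008 i \sqrt{3} = - 23184 i \sqrt{3}$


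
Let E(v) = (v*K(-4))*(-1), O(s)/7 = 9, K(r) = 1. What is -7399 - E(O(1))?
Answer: -7336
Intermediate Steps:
O(s) = 63 (O(s) = 7*9 = 63)
E(v) = -v (E(v) = (v*1)*(-1) = v*(-1) = -v)
-7399 - E(O(1)) = -7399 - (-1)*63 = -7399 - 1*(-63) = -7399 + 63 = -7336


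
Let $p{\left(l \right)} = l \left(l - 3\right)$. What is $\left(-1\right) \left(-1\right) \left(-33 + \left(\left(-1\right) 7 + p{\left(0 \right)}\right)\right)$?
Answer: $-40$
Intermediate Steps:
$p{\left(l \right)} = l \left(-3 + l\right)$
$\left(-1\right) \left(-1\right) \left(-33 + \left(\left(-1\right) 7 + p{\left(0 \right)}\right)\right) = \left(-1\right) \left(-1\right) \left(-33 - \left(7 + 0 \left(-3 + 0\right)\right)\right) = 1 \left(-33 + \left(-7 + 0 \left(-3\right)\right)\right) = 1 \left(-33 + \left(-7 + 0\right)\right) = 1 \left(-33 - 7\right) = 1 \left(-40\right) = -40$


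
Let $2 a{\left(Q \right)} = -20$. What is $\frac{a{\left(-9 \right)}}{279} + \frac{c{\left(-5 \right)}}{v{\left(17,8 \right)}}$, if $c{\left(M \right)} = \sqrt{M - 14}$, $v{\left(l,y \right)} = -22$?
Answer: $- \frac{10}{279} - \frac{i \sqrt{19}}{22} \approx -0.035842 - 0.19813 i$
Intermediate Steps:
$c{\left(M \right)} = \sqrt{-14 + M}$
$a{\left(Q \right)} = -10$ ($a{\left(Q \right)} = \frac{1}{2} \left(-20\right) = -10$)
$\frac{a{\left(-9 \right)}}{279} + \frac{c{\left(-5 \right)}}{v{\left(17,8 \right)}} = - \frac{10}{279} + \frac{\sqrt{-14 - 5}}{-22} = \left(-10\right) \frac{1}{279} + \sqrt{-19} \left(- \frac{1}{22}\right) = - \frac{10}{279} + i \sqrt{19} \left(- \frac{1}{22}\right) = - \frac{10}{279} - \frac{i \sqrt{19}}{22}$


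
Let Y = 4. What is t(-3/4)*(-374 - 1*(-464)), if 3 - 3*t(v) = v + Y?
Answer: -15/2 ≈ -7.5000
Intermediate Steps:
t(v) = -⅓ - v/3 (t(v) = 1 - (v + 4)/3 = 1 - (4 + v)/3 = 1 + (-4/3 - v/3) = -⅓ - v/3)
t(-3/4)*(-374 - 1*(-464)) = (-⅓ - (-1)/4)*(-374 - 1*(-464)) = (-⅓ - (-1)/4)*(-374 + 464) = (-⅓ - ⅓*(-¾))*90 = (-⅓ + ¼)*90 = -1/12*90 = -15/2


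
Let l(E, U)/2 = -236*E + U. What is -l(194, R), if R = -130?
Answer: 91828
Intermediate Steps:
l(E, U) = -472*E + 2*U (l(E, U) = 2*(-236*E + U) = 2*(U - 236*E) = -472*E + 2*U)
-l(194, R) = -(-472*194 + 2*(-130)) = -(-91568 - 260) = -1*(-91828) = 91828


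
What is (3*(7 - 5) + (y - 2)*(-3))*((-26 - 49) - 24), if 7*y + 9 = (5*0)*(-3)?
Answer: -10989/7 ≈ -1569.9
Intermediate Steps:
y = -9/7 (y = -9/7 + ((5*0)*(-3))/7 = -9/7 + (0*(-3))/7 = -9/7 + (⅐)*0 = -9/7 + 0 = -9/7 ≈ -1.2857)
(3*(7 - 5) + (y - 2)*(-3))*((-26 - 49) - 24) = (3*(7 - 5) + (-9/7 - 2)*(-3))*((-26 - 49) - 24) = (3*2 - 23/7*(-3))*(-75 - 24) = (6 + 69/7)*(-99) = (111/7)*(-99) = -10989/7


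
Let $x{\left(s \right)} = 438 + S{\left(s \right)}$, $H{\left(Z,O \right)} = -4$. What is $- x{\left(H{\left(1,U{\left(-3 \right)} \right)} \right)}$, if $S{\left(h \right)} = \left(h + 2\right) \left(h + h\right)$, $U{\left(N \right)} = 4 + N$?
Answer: $-454$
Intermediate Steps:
$S{\left(h \right)} = 2 h \left(2 + h\right)$ ($S{\left(h \right)} = \left(2 + h\right) 2 h = 2 h \left(2 + h\right)$)
$x{\left(s \right)} = 438 + 2 s \left(2 + s\right)$
$- x{\left(H{\left(1,U{\left(-3 \right)} \right)} \right)} = - (438 + 2 \left(-4\right) \left(2 - 4\right)) = - (438 + 2 \left(-4\right) \left(-2\right)) = - (438 + 16) = \left(-1\right) 454 = -454$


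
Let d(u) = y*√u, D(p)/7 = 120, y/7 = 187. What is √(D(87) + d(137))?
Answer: √(840 + 1309*√137) ≈ 127.13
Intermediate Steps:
y = 1309 (y = 7*187 = 1309)
D(p) = 840 (D(p) = 7*120 = 840)
d(u) = 1309*√u
√(D(87) + d(137)) = √(840 + 1309*√137)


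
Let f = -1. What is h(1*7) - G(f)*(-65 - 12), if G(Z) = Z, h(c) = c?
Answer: -70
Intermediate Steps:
h(1*7) - G(f)*(-65 - 12) = 1*7 - (-1)*(-65 - 12) = 7 - (-1)*(-77) = 7 - 1*77 = 7 - 77 = -70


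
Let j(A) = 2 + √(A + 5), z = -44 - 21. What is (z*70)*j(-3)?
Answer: -9100 - 4550*√2 ≈ -15535.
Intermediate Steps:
z = -65
j(A) = 2 + √(5 + A)
(z*70)*j(-3) = (-65*70)*(2 + √(5 - 3)) = -4550*(2 + √2) = -9100 - 4550*√2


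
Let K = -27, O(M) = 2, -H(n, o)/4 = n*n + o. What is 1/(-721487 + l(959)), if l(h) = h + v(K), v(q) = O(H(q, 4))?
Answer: -1/720526 ≈ -1.3879e-6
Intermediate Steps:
H(n, o) = -4*o - 4*n**2 (H(n, o) = -4*(n*n + o) = -4*(n**2 + o) = -4*(o + n**2) = -4*o - 4*n**2)
v(q) = 2
l(h) = 2 + h (l(h) = h + 2 = 2 + h)
1/(-721487 + l(959)) = 1/(-721487 + (2 + 959)) = 1/(-721487 + 961) = 1/(-720526) = -1/720526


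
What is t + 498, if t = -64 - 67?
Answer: 367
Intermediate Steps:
t = -131
t + 498 = -131 + 498 = 367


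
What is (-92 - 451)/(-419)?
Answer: 543/419 ≈ 1.2959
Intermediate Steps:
(-92 - 451)/(-419) = -1/419*(-543) = 543/419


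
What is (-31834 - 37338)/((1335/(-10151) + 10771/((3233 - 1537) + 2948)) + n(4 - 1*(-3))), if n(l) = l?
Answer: -3260854129968/433125389 ≈ -7528.7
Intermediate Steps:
(-31834 - 37338)/((1335/(-10151) + 10771/((3233 - 1537) + 2948)) + n(4 - 1*(-3))) = (-31834 - 37338)/((1335/(-10151) + 10771/((3233 - 1537) + 2948)) + (4 - 1*(-3))) = -69172/((1335*(-1/10151) + 10771/(1696 + 2948)) + (4 + 3)) = -69172/((-1335/10151 + 10771/4644) + 7) = -69172/(103136681/47141244 + 7) = -69172/433125389/47141244 = -69172*47141244/433125389 = -3260854129968/433125389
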